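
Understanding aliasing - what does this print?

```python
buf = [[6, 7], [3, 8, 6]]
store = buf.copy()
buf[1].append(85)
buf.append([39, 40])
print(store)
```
[[6, 7], [3, 8, 6, 85]]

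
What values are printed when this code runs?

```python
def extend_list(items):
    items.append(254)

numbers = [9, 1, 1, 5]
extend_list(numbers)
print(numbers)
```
[9, 1, 1, 5, 254]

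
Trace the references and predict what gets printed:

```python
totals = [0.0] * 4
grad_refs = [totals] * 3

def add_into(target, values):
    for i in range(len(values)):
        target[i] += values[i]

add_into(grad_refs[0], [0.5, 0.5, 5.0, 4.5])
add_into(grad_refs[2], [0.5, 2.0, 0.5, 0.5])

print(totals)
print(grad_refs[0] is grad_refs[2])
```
[1.0, 2.5, 5.5, 5.0]
True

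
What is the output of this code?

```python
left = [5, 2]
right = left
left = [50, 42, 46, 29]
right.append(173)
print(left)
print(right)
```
[50, 42, 46, 29]
[5, 2, 173]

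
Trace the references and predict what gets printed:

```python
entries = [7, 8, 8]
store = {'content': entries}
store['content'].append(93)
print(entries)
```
[7, 8, 8, 93]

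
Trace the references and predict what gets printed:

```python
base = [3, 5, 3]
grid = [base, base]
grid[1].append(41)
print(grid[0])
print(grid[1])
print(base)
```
[3, 5, 3, 41]
[3, 5, 3, 41]
[3, 5, 3, 41]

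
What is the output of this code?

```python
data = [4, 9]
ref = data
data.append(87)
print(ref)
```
[4, 9, 87]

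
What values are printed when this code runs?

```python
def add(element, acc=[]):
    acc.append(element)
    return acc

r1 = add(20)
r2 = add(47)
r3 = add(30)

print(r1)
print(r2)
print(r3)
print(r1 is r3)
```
[20, 47, 30]
[20, 47, 30]
[20, 47, 30]
True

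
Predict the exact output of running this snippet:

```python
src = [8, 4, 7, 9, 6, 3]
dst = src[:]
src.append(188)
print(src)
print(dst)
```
[8, 4, 7, 9, 6, 3, 188]
[8, 4, 7, 9, 6, 3]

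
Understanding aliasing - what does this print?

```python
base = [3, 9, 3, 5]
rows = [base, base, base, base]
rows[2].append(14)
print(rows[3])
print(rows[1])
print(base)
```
[3, 9, 3, 5, 14]
[3, 9, 3, 5, 14]
[3, 9, 3, 5, 14]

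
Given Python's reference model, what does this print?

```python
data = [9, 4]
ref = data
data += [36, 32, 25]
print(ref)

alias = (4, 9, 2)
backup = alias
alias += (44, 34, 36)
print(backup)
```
[9, 4, 36, 32, 25]
(4, 9, 2)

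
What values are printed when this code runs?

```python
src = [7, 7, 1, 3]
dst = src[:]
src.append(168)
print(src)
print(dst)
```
[7, 7, 1, 3, 168]
[7, 7, 1, 3]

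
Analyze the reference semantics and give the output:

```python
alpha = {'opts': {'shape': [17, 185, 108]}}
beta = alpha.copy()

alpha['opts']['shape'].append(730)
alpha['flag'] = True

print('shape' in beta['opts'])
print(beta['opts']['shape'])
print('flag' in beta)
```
True
[17, 185, 108, 730]
False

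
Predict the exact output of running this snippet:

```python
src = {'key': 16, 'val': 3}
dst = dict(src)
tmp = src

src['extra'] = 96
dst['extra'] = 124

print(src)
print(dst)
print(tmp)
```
{'key': 16, 'val': 3, 'extra': 96}
{'key': 16, 'val': 3, 'extra': 124}
{'key': 16, 'val': 3, 'extra': 96}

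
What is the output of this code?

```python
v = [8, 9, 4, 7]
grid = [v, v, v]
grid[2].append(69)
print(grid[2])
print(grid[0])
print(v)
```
[8, 9, 4, 7, 69]
[8, 9, 4, 7, 69]
[8, 9, 4, 7, 69]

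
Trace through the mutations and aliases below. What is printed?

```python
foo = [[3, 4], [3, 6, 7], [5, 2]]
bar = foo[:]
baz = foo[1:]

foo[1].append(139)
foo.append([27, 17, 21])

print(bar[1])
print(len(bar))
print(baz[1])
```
[3, 6, 7, 139]
3
[5, 2]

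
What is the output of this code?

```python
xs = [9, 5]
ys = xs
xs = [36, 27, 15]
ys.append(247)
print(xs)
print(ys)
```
[36, 27, 15]
[9, 5, 247]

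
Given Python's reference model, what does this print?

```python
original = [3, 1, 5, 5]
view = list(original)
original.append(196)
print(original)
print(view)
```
[3, 1, 5, 5, 196]
[3, 1, 5, 5]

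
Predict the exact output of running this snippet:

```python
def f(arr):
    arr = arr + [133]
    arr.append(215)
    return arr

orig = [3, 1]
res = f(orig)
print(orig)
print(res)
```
[3, 1]
[3, 1, 133, 215]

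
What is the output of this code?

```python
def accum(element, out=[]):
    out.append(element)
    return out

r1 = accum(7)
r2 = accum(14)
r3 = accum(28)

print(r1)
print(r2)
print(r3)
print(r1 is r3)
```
[7, 14, 28]
[7, 14, 28]
[7, 14, 28]
True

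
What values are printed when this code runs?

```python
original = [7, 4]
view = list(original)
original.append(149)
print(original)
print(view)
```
[7, 4, 149]
[7, 4]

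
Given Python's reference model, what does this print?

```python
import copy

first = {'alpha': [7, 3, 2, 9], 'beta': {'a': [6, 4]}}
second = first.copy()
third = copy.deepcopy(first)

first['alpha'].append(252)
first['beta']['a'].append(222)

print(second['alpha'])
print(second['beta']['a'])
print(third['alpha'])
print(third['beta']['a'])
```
[7, 3, 2, 9, 252]
[6, 4, 222]
[7, 3, 2, 9]
[6, 4]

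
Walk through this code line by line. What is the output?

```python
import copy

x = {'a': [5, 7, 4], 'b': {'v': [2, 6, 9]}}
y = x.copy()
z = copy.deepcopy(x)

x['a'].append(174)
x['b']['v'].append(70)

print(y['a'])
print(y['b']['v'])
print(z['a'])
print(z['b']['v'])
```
[5, 7, 4, 174]
[2, 6, 9, 70]
[5, 7, 4]
[2, 6, 9]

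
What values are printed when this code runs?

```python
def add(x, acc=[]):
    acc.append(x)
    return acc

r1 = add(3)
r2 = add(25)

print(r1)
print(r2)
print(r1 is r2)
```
[3, 25]
[3, 25]
True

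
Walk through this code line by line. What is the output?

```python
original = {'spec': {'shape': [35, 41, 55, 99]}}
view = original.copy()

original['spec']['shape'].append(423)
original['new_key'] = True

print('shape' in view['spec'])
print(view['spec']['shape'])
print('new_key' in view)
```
True
[35, 41, 55, 99, 423]
False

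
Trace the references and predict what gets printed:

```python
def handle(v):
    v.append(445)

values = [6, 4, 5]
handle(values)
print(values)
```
[6, 4, 5, 445]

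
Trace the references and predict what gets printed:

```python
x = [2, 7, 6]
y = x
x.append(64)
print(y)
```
[2, 7, 6, 64]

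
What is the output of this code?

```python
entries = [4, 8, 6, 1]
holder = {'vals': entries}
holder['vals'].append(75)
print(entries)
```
[4, 8, 6, 1, 75]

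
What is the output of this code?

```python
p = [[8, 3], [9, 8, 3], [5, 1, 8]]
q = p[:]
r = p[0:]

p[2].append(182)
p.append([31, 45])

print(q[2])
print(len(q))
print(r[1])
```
[5, 1, 8, 182]
3
[9, 8, 3]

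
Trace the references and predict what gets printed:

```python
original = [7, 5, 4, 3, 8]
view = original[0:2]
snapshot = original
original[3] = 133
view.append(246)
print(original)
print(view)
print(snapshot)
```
[7, 5, 4, 133, 8]
[7, 5, 246]
[7, 5, 4, 133, 8]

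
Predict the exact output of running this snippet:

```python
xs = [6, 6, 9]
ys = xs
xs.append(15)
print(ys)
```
[6, 6, 9, 15]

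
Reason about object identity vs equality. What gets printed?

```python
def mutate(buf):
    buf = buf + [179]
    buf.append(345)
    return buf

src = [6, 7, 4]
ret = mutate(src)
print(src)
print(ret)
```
[6, 7, 4]
[6, 7, 4, 179, 345]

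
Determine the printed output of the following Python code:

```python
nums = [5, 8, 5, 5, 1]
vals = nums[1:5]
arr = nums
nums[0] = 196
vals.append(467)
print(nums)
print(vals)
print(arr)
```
[196, 8, 5, 5, 1]
[8, 5, 5, 1, 467]
[196, 8, 5, 5, 1]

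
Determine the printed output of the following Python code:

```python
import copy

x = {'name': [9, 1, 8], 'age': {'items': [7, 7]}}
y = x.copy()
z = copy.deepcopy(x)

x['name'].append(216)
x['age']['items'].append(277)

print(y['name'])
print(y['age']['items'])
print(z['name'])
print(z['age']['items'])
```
[9, 1, 8, 216]
[7, 7, 277]
[9, 1, 8]
[7, 7]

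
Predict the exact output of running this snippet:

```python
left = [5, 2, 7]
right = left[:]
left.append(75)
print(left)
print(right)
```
[5, 2, 7, 75]
[5, 2, 7]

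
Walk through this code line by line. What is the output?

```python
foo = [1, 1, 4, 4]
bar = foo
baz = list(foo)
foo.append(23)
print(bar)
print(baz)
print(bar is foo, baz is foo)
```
[1, 1, 4, 4, 23]
[1, 1, 4, 4]
True False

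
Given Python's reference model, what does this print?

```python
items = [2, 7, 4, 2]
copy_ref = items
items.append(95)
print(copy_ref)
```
[2, 7, 4, 2, 95]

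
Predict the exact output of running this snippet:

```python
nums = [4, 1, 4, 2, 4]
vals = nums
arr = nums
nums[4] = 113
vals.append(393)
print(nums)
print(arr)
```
[4, 1, 4, 2, 113, 393]
[4, 1, 4, 2, 113, 393]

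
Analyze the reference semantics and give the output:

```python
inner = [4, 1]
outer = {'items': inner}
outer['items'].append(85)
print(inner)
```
[4, 1, 85]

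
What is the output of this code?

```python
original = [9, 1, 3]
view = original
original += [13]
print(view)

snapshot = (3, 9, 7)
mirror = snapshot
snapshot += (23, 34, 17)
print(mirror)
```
[9, 1, 3, 13]
(3, 9, 7)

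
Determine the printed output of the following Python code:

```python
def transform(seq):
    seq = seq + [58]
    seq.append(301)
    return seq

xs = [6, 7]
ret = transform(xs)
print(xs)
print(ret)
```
[6, 7]
[6, 7, 58, 301]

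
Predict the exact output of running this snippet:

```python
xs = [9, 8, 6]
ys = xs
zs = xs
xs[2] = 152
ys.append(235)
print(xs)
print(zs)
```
[9, 8, 152, 235]
[9, 8, 152, 235]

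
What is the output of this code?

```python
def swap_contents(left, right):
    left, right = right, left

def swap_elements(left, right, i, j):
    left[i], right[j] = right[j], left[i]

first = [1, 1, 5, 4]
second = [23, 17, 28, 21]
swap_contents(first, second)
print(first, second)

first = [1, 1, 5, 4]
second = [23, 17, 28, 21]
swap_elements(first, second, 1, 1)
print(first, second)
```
[1, 1, 5, 4] [23, 17, 28, 21]
[1, 17, 5, 4] [23, 1, 28, 21]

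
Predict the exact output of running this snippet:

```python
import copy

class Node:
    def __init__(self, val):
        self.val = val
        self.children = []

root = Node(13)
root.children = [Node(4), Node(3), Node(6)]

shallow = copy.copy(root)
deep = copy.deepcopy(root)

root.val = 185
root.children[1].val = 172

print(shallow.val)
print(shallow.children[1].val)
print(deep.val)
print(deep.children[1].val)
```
13
172
13
3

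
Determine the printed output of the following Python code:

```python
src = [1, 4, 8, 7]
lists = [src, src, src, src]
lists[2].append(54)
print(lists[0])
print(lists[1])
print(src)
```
[1, 4, 8, 7, 54]
[1, 4, 8, 7, 54]
[1, 4, 8, 7, 54]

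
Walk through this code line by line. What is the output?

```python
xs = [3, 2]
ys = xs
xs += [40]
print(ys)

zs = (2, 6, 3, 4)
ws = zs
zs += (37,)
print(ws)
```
[3, 2, 40]
(2, 6, 3, 4)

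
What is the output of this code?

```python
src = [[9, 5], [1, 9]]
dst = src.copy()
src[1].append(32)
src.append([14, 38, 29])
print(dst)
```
[[9, 5], [1, 9, 32]]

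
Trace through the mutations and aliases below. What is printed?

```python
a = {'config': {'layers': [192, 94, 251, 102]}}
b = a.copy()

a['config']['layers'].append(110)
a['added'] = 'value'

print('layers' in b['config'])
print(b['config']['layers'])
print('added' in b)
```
True
[192, 94, 251, 102, 110]
False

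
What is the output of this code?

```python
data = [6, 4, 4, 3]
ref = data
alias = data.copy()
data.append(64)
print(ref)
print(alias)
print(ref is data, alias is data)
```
[6, 4, 4, 3, 64]
[6, 4, 4, 3]
True False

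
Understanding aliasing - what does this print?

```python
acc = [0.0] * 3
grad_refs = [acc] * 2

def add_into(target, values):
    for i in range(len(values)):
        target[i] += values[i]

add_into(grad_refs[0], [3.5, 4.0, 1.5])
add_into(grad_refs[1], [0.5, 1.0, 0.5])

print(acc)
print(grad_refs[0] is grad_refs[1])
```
[4.0, 5.0, 2.0]
True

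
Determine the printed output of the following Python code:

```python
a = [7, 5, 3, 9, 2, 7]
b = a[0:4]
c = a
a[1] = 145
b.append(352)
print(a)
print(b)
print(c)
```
[7, 145, 3, 9, 2, 7]
[7, 5, 3, 9, 352]
[7, 145, 3, 9, 2, 7]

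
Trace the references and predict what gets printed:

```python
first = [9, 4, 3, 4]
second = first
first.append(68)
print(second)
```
[9, 4, 3, 4, 68]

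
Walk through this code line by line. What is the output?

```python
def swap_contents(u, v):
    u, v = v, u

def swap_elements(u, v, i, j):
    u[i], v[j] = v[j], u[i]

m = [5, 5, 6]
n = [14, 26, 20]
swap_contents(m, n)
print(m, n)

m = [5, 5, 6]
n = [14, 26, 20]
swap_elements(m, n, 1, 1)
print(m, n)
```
[5, 5, 6] [14, 26, 20]
[5, 26, 6] [14, 5, 20]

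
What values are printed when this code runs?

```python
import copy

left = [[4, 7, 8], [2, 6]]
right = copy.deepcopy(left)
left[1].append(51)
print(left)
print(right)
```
[[4, 7, 8], [2, 6, 51]]
[[4, 7, 8], [2, 6]]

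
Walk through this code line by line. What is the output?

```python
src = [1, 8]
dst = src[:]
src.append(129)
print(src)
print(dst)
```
[1, 8, 129]
[1, 8]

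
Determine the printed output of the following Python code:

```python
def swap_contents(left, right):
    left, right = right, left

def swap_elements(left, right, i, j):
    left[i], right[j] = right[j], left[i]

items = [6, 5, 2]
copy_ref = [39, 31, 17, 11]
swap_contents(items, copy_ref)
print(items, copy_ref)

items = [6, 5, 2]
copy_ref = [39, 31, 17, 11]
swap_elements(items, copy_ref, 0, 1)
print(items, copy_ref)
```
[6, 5, 2] [39, 31, 17, 11]
[31, 5, 2] [39, 6, 17, 11]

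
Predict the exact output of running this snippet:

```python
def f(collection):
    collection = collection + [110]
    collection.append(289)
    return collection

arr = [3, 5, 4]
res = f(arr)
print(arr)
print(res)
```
[3, 5, 4]
[3, 5, 4, 110, 289]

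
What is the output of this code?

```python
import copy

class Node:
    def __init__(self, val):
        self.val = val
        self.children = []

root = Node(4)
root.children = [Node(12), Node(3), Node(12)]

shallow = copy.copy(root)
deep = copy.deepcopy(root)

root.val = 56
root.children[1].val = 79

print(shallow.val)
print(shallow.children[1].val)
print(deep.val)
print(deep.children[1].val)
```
4
79
4
3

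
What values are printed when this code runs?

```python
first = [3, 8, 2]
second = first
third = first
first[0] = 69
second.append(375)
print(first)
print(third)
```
[69, 8, 2, 375]
[69, 8, 2, 375]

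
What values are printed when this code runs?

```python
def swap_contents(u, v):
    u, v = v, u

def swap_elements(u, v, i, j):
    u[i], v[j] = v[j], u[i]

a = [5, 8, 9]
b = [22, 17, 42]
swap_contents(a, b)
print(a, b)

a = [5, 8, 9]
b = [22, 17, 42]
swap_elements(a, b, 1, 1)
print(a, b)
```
[5, 8, 9] [22, 17, 42]
[5, 17, 9] [22, 8, 42]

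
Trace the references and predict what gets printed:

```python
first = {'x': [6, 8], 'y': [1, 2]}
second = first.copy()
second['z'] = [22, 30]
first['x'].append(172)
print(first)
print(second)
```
{'x': [6, 8, 172], 'y': [1, 2]}
{'x': [6, 8, 172], 'y': [1, 2], 'z': [22, 30]}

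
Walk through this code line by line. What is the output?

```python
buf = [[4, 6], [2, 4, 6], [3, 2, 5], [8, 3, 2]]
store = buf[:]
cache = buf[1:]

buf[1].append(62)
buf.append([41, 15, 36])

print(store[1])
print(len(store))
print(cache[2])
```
[2, 4, 6, 62]
4
[8, 3, 2]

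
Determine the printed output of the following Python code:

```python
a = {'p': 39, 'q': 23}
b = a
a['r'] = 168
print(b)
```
{'p': 39, 'q': 23, 'r': 168}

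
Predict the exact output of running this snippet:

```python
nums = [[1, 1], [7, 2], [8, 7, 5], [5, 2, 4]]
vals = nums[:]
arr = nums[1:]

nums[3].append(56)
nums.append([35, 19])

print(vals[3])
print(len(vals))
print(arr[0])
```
[5, 2, 4, 56]
4
[7, 2]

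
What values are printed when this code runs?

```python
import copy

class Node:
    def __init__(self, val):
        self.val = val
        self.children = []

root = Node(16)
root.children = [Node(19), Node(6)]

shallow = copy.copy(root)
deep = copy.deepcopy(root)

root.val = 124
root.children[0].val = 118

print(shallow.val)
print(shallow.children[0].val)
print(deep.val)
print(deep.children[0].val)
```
16
118
16
19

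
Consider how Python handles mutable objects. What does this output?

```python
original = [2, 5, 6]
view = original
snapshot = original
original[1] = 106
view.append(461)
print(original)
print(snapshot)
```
[2, 106, 6, 461]
[2, 106, 6, 461]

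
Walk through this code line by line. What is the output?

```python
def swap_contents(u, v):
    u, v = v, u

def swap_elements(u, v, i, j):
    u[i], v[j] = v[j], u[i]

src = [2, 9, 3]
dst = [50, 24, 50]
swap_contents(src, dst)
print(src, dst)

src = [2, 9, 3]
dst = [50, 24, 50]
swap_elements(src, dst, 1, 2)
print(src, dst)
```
[2, 9, 3] [50, 24, 50]
[2, 50, 3] [50, 24, 9]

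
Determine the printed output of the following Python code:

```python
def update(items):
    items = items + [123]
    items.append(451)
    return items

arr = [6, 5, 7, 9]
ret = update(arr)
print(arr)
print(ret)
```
[6, 5, 7, 9]
[6, 5, 7, 9, 123, 451]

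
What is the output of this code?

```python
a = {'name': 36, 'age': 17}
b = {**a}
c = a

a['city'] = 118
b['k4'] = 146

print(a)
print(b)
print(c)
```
{'name': 36, 'age': 17, 'city': 118}
{'name': 36, 'age': 17, 'k4': 146}
{'name': 36, 'age': 17, 'city': 118}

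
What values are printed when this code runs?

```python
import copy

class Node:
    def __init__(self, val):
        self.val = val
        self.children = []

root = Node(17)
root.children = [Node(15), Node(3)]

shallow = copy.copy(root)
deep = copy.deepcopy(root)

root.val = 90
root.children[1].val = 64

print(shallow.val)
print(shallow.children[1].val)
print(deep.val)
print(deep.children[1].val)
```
17
64
17
3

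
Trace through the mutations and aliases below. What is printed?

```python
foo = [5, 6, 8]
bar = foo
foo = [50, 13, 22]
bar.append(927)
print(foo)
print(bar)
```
[50, 13, 22]
[5, 6, 8, 927]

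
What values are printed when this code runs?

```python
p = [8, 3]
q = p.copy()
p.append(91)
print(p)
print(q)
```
[8, 3, 91]
[8, 3]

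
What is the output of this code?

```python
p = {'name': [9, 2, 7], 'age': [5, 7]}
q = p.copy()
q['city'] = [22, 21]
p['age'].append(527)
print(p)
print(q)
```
{'name': [9, 2, 7], 'age': [5, 7, 527]}
{'name': [9, 2, 7], 'age': [5, 7, 527], 'city': [22, 21]}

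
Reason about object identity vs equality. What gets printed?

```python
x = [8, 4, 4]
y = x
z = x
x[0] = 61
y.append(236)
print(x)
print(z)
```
[61, 4, 4, 236]
[61, 4, 4, 236]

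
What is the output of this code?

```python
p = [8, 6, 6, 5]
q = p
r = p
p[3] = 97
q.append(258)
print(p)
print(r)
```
[8, 6, 6, 97, 258]
[8, 6, 6, 97, 258]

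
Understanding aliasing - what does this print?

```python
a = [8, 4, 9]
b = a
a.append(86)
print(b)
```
[8, 4, 9, 86]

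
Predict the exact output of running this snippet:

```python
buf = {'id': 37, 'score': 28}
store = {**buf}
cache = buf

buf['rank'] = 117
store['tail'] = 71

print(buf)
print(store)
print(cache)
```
{'id': 37, 'score': 28, 'rank': 117}
{'id': 37, 'score': 28, 'tail': 71}
{'id': 37, 'score': 28, 'rank': 117}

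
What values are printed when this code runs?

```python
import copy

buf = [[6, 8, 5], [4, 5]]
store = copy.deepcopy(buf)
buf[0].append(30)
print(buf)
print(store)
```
[[6, 8, 5, 30], [4, 5]]
[[6, 8, 5], [4, 5]]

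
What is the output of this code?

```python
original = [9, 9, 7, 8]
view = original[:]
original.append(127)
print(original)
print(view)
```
[9, 9, 7, 8, 127]
[9, 9, 7, 8]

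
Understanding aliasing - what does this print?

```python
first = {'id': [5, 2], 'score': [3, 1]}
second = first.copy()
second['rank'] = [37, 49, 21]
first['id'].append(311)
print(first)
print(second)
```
{'id': [5, 2, 311], 'score': [3, 1]}
{'id': [5, 2, 311], 'score': [3, 1], 'rank': [37, 49, 21]}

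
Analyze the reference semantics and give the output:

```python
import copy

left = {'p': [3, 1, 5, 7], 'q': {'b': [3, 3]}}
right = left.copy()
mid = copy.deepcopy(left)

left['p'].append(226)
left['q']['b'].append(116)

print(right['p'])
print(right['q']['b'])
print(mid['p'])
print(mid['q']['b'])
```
[3, 1, 5, 7, 226]
[3, 3, 116]
[3, 1, 5, 7]
[3, 3]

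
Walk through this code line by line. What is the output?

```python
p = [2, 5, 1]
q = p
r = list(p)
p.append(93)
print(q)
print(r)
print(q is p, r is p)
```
[2, 5, 1, 93]
[2, 5, 1]
True False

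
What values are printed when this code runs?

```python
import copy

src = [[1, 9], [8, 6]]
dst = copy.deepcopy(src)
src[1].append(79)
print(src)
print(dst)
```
[[1, 9], [8, 6, 79]]
[[1, 9], [8, 6]]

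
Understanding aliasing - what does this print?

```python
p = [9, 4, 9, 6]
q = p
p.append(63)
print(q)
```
[9, 4, 9, 6, 63]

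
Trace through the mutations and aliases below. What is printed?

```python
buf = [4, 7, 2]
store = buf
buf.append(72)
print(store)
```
[4, 7, 2, 72]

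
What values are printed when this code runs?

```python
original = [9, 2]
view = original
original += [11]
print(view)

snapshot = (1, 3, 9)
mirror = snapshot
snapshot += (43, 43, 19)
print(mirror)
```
[9, 2, 11]
(1, 3, 9)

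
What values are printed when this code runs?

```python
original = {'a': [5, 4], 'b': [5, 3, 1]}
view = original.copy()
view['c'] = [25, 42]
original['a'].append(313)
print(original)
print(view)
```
{'a': [5, 4, 313], 'b': [5, 3, 1]}
{'a': [5, 4, 313], 'b': [5, 3, 1], 'c': [25, 42]}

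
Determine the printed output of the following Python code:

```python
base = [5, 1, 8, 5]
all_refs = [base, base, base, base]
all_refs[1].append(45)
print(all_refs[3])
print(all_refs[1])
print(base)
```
[5, 1, 8, 5, 45]
[5, 1, 8, 5, 45]
[5, 1, 8, 5, 45]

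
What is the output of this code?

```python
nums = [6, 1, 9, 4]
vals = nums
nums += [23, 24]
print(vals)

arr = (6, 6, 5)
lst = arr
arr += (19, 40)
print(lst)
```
[6, 1, 9, 4, 23, 24]
(6, 6, 5)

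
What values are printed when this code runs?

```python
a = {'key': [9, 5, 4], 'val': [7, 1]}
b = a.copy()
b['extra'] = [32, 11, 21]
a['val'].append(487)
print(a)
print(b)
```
{'key': [9, 5, 4], 'val': [7, 1, 487]}
{'key': [9, 5, 4], 'val': [7, 1, 487], 'extra': [32, 11, 21]}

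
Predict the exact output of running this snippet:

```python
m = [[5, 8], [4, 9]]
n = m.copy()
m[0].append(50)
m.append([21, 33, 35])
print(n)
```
[[5, 8, 50], [4, 9]]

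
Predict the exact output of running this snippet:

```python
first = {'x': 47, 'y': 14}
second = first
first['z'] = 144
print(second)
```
{'x': 47, 'y': 14, 'z': 144}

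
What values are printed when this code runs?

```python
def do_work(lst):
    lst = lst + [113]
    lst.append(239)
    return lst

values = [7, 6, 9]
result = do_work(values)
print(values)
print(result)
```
[7, 6, 9]
[7, 6, 9, 113, 239]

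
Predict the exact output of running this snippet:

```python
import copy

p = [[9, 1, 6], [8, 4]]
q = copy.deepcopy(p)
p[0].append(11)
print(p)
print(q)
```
[[9, 1, 6, 11], [8, 4]]
[[9, 1, 6], [8, 4]]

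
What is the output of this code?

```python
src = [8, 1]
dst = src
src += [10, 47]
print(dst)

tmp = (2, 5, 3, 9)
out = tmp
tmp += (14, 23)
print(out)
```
[8, 1, 10, 47]
(2, 5, 3, 9)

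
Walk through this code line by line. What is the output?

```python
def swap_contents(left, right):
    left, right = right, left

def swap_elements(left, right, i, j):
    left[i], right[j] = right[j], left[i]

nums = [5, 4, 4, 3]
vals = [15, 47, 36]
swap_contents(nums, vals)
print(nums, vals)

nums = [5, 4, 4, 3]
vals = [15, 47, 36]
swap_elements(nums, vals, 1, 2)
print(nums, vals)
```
[5, 4, 4, 3] [15, 47, 36]
[5, 36, 4, 3] [15, 47, 4]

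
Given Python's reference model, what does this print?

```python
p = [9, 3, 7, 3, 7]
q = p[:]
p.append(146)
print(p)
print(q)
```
[9, 3, 7, 3, 7, 146]
[9, 3, 7, 3, 7]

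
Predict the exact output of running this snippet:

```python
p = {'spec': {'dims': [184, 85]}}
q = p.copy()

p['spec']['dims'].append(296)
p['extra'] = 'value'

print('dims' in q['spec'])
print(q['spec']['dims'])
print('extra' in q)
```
True
[184, 85, 296]
False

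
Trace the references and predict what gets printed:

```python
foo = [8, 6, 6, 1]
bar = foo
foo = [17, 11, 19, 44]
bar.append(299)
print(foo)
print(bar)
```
[17, 11, 19, 44]
[8, 6, 6, 1, 299]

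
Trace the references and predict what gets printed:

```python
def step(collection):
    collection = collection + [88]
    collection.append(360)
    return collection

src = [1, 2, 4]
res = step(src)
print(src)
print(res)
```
[1, 2, 4]
[1, 2, 4, 88, 360]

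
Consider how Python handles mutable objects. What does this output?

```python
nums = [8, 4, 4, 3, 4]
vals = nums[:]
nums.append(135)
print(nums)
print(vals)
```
[8, 4, 4, 3, 4, 135]
[8, 4, 4, 3, 4]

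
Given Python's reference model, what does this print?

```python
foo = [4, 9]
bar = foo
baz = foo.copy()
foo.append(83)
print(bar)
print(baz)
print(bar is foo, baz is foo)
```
[4, 9, 83]
[4, 9]
True False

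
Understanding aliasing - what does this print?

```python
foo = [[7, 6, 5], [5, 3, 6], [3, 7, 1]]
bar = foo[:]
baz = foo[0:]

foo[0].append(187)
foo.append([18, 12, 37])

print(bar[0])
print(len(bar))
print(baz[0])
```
[7, 6, 5, 187]
3
[7, 6, 5, 187]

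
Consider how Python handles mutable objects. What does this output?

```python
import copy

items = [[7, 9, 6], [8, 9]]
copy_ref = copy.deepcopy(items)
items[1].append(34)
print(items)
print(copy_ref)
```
[[7, 9, 6], [8, 9, 34]]
[[7, 9, 6], [8, 9]]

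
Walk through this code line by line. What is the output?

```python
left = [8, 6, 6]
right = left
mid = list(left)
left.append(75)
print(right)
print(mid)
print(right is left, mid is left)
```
[8, 6, 6, 75]
[8, 6, 6]
True False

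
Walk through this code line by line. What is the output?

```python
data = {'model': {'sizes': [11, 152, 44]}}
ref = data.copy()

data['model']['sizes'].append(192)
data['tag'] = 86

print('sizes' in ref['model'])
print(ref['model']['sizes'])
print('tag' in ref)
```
True
[11, 152, 44, 192]
False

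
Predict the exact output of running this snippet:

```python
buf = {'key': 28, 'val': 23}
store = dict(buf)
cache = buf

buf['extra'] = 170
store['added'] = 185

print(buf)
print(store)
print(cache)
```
{'key': 28, 'val': 23, 'extra': 170}
{'key': 28, 'val': 23, 'added': 185}
{'key': 28, 'val': 23, 'extra': 170}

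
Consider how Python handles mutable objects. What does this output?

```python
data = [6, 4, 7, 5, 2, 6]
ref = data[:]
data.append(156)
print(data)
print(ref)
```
[6, 4, 7, 5, 2, 6, 156]
[6, 4, 7, 5, 2, 6]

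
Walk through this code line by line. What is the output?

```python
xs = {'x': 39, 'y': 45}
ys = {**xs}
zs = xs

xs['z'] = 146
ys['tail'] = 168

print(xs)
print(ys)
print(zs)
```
{'x': 39, 'y': 45, 'z': 146}
{'x': 39, 'y': 45, 'tail': 168}
{'x': 39, 'y': 45, 'z': 146}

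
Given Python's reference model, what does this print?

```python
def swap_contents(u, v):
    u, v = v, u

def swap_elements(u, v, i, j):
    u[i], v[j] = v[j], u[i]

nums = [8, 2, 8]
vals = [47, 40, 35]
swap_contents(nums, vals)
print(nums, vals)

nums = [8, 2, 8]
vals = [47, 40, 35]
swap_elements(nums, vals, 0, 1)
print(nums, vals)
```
[8, 2, 8] [47, 40, 35]
[40, 2, 8] [47, 8, 35]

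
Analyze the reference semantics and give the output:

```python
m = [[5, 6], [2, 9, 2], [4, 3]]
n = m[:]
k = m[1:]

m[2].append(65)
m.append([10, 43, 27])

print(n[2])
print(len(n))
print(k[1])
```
[4, 3, 65]
3
[4, 3, 65]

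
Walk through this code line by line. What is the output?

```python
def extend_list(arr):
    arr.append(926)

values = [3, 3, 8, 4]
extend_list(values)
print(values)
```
[3, 3, 8, 4, 926]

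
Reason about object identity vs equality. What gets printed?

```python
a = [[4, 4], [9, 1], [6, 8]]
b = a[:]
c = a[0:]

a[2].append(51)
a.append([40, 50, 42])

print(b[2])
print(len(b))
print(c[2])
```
[6, 8, 51]
3
[6, 8, 51]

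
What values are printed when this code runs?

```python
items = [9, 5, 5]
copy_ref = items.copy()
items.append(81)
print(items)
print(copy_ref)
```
[9, 5, 5, 81]
[9, 5, 5]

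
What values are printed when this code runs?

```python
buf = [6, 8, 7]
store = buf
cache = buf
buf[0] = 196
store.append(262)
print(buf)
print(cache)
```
[196, 8, 7, 262]
[196, 8, 7, 262]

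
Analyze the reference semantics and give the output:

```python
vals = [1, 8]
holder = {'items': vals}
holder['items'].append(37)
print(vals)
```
[1, 8, 37]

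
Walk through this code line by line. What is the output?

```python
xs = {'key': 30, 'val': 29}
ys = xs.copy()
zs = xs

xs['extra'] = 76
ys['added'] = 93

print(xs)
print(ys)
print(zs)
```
{'key': 30, 'val': 29, 'extra': 76}
{'key': 30, 'val': 29, 'added': 93}
{'key': 30, 'val': 29, 'extra': 76}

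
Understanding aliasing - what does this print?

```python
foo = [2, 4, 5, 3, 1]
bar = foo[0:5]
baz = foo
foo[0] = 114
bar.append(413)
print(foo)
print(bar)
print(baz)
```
[114, 4, 5, 3, 1]
[2, 4, 5, 3, 1, 413]
[114, 4, 5, 3, 1]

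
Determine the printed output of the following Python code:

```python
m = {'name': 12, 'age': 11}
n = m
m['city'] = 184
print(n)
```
{'name': 12, 'age': 11, 'city': 184}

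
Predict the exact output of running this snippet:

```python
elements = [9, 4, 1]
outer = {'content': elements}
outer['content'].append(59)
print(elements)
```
[9, 4, 1, 59]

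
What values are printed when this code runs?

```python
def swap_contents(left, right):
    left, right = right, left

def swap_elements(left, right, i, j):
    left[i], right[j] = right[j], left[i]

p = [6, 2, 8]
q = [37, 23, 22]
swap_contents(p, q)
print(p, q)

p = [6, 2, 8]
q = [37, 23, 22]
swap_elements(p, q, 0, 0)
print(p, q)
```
[6, 2, 8] [37, 23, 22]
[37, 2, 8] [6, 23, 22]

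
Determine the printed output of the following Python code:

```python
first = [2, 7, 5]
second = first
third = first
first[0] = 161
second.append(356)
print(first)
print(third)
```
[161, 7, 5, 356]
[161, 7, 5, 356]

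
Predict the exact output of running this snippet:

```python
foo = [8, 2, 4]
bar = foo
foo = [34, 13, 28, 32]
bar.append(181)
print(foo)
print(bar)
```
[34, 13, 28, 32]
[8, 2, 4, 181]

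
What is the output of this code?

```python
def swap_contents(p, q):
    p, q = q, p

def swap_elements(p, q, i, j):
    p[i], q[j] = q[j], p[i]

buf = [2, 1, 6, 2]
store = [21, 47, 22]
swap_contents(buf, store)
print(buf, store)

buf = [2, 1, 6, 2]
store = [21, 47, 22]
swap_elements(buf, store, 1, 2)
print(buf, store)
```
[2, 1, 6, 2] [21, 47, 22]
[2, 22, 6, 2] [21, 47, 1]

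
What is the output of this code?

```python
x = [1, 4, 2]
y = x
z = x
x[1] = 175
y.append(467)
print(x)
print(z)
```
[1, 175, 2, 467]
[1, 175, 2, 467]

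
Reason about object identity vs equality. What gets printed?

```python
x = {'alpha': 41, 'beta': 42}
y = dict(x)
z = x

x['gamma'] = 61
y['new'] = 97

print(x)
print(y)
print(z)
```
{'alpha': 41, 'beta': 42, 'gamma': 61}
{'alpha': 41, 'beta': 42, 'new': 97}
{'alpha': 41, 'beta': 42, 'gamma': 61}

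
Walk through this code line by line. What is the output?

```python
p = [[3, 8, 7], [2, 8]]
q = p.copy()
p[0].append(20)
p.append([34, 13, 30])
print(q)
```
[[3, 8, 7, 20], [2, 8]]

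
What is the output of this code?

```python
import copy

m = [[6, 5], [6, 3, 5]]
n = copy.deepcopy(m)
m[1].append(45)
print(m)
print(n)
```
[[6, 5], [6, 3, 5, 45]]
[[6, 5], [6, 3, 5]]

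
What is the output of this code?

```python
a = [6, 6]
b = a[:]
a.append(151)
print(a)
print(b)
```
[6, 6, 151]
[6, 6]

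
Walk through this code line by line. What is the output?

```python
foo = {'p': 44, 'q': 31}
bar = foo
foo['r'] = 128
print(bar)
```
{'p': 44, 'q': 31, 'r': 128}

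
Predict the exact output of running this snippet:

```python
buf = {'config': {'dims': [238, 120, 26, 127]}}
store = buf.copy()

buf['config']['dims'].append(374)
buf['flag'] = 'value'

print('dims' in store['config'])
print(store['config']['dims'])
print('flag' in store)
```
True
[238, 120, 26, 127, 374]
False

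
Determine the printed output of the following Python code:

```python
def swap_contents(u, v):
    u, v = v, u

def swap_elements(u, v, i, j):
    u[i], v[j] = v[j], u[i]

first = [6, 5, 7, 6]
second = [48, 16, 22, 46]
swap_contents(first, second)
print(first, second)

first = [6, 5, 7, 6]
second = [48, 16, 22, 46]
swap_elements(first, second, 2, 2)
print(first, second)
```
[6, 5, 7, 6] [48, 16, 22, 46]
[6, 5, 22, 6] [48, 16, 7, 46]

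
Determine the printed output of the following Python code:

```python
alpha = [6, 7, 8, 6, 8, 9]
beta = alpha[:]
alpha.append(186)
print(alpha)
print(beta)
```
[6, 7, 8, 6, 8, 9, 186]
[6, 7, 8, 6, 8, 9]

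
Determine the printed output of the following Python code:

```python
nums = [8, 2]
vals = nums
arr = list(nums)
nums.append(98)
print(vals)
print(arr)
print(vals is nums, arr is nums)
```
[8, 2, 98]
[8, 2]
True False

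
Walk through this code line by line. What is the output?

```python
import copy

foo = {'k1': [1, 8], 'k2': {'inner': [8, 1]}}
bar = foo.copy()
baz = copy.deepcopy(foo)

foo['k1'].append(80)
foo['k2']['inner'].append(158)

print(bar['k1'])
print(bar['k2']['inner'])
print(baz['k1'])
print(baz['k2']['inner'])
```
[1, 8, 80]
[8, 1, 158]
[1, 8]
[8, 1]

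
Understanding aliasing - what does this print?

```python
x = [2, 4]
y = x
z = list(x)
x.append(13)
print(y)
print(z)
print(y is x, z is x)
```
[2, 4, 13]
[2, 4]
True False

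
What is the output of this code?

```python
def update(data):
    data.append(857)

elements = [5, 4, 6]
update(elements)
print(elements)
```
[5, 4, 6, 857]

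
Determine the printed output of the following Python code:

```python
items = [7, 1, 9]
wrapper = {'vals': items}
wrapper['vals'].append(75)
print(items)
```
[7, 1, 9, 75]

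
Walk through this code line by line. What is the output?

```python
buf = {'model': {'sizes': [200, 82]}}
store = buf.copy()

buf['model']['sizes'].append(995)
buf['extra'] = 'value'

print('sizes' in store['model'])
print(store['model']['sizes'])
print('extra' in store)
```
True
[200, 82, 995]
False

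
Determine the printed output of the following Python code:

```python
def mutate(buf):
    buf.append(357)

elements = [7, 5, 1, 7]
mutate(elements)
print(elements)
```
[7, 5, 1, 7, 357]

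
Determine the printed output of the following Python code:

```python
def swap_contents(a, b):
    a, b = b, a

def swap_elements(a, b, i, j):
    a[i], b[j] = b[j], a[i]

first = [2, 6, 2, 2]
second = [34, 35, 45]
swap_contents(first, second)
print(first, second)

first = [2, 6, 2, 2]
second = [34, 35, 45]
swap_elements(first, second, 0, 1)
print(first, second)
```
[2, 6, 2, 2] [34, 35, 45]
[35, 6, 2, 2] [34, 2, 45]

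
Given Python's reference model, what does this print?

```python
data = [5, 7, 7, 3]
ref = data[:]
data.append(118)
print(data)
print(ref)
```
[5, 7, 7, 3, 118]
[5, 7, 7, 3]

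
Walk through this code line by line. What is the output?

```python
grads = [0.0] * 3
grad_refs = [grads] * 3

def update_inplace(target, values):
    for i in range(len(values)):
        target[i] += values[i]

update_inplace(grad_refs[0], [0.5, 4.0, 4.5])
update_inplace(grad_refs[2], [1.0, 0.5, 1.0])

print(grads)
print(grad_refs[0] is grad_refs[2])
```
[1.5, 4.5, 5.5]
True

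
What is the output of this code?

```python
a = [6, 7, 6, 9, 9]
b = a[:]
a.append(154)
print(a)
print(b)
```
[6, 7, 6, 9, 9, 154]
[6, 7, 6, 9, 9]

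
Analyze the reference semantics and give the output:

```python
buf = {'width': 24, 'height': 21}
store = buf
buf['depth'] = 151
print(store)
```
{'width': 24, 'height': 21, 'depth': 151}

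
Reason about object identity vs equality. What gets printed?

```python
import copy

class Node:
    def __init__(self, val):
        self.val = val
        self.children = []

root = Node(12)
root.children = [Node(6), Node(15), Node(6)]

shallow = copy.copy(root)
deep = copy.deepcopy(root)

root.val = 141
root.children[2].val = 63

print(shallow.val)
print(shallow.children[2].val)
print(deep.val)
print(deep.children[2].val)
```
12
63
12
6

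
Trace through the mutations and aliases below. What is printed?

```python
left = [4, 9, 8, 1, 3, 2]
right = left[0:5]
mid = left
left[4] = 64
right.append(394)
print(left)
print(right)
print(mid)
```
[4, 9, 8, 1, 64, 2]
[4, 9, 8, 1, 3, 394]
[4, 9, 8, 1, 64, 2]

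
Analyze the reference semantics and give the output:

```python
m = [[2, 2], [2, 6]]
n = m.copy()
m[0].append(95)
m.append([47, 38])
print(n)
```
[[2, 2, 95], [2, 6]]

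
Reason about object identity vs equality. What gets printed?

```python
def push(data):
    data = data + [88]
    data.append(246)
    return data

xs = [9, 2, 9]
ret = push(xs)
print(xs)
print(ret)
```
[9, 2, 9]
[9, 2, 9, 88, 246]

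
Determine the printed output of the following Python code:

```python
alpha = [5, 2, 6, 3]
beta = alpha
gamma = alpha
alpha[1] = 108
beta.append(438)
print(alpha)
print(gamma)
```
[5, 108, 6, 3, 438]
[5, 108, 6, 3, 438]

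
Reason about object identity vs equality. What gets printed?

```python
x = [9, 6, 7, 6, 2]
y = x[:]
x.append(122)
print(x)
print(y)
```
[9, 6, 7, 6, 2, 122]
[9, 6, 7, 6, 2]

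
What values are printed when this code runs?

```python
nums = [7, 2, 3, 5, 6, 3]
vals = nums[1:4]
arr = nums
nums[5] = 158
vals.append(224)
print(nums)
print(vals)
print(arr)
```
[7, 2, 3, 5, 6, 158]
[2, 3, 5, 224]
[7, 2, 3, 5, 6, 158]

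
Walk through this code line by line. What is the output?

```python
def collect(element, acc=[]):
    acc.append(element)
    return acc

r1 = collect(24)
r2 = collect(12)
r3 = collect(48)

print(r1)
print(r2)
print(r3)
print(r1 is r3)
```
[24, 12, 48]
[24, 12, 48]
[24, 12, 48]
True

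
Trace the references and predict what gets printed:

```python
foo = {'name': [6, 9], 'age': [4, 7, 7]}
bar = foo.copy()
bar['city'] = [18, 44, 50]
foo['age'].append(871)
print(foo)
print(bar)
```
{'name': [6, 9], 'age': [4, 7, 7, 871]}
{'name': [6, 9], 'age': [4, 7, 7, 871], 'city': [18, 44, 50]}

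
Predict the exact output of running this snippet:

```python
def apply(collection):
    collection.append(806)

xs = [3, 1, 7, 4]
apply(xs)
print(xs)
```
[3, 1, 7, 4, 806]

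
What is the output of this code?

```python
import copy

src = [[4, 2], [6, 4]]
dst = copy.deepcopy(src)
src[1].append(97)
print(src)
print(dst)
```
[[4, 2], [6, 4, 97]]
[[4, 2], [6, 4]]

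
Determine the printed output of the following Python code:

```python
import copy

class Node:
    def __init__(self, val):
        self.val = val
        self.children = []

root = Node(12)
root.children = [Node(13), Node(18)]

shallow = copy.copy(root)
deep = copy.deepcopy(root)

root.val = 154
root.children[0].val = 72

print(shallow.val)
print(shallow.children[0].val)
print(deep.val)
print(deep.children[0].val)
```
12
72
12
13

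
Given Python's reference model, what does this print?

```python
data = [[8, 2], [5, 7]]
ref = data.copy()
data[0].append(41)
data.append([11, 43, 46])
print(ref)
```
[[8, 2, 41], [5, 7]]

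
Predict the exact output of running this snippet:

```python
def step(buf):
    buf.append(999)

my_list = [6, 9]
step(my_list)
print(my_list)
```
[6, 9, 999]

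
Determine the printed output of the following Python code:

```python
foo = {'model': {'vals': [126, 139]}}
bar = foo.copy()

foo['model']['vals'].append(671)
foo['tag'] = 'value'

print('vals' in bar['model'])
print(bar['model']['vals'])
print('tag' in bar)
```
True
[126, 139, 671]
False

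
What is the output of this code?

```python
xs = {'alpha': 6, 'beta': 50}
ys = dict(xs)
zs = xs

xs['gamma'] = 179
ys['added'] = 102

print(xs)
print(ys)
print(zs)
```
{'alpha': 6, 'beta': 50, 'gamma': 179}
{'alpha': 6, 'beta': 50, 'added': 102}
{'alpha': 6, 'beta': 50, 'gamma': 179}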